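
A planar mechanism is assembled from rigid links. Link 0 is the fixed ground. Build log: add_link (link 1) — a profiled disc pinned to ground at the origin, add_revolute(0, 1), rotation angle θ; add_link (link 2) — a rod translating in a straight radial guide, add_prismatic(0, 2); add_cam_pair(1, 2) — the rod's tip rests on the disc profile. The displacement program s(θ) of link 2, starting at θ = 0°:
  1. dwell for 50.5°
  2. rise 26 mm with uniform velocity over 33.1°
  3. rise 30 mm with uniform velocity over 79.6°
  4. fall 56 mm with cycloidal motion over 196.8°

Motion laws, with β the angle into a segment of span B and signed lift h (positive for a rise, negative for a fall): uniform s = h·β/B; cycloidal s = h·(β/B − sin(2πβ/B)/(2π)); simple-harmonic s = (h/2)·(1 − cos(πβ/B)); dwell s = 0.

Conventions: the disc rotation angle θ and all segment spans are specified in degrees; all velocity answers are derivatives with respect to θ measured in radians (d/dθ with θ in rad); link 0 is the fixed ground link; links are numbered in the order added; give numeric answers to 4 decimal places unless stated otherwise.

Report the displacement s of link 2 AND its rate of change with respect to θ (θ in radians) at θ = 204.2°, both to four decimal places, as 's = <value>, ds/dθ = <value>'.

seg 1 [0°–50.5°] dwell: s stays 0.0000
seg 2 [50.5°–83.6°] uniform, h=26: full span → s += 26 → s = 26.0000
seg 3 [83.6°–163.2°] uniform, h=30: full span → s += 30 → s = 56.0000
seg 4 [163.2°–360°] cycloidal, h=-56: θ=204.2° here. β=41, B=196.8. -56·(0.2083 − sin(2π·0.2083)/(2π)) = -3.0577 → s = 52.9423
velocity in seg [163.2°–360°] (cycloidal), θ in radians: β = 41° = 0.7156 rad, B = 196.8° = 3.4348 rad; ds/dθ = (h/B)(1 − cos(2πβ/B)) = ((-56)/3.4348)(1 − cos(2π·0.2083)) = -12.083975 mm/rad

s = 52.9423, ds/dθ = -12.0840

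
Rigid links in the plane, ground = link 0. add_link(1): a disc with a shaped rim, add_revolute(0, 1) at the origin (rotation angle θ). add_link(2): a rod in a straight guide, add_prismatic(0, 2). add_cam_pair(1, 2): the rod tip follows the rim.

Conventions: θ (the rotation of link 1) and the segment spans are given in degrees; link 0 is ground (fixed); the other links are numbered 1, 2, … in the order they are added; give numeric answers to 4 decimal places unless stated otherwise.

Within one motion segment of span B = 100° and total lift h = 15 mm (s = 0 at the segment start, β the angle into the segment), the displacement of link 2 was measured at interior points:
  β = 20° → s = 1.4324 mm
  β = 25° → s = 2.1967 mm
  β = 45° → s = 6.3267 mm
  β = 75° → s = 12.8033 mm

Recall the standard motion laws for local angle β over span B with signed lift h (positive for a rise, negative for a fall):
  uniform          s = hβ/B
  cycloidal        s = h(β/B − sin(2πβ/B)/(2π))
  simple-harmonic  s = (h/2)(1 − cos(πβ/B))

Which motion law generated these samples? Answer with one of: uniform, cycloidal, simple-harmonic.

candidates at β/B = r: uniform s = h·r (linear in β); cycloidal s = h·(r − sin(2πr)/(2π)); simple-harmonic s = (h/2)(1 − cos(πr))
β=20°: printed 1.4324 | uniform 3.0000, cycloidal 0.7295, simple-harmonic 1.4324
β=25°: printed 2.1967 | uniform 3.7500, cycloidal 1.3627, simple-harmonic 2.1967
β=45°: printed 6.3267 | uniform 6.7500, cycloidal 6.0123, simple-harmonic 6.3267
β=75°: printed 12.8033 | uniform 11.2500, cycloidal 13.6373, simple-harmonic 12.8033
only one law matches every sample → simple-harmonic

simple-harmonic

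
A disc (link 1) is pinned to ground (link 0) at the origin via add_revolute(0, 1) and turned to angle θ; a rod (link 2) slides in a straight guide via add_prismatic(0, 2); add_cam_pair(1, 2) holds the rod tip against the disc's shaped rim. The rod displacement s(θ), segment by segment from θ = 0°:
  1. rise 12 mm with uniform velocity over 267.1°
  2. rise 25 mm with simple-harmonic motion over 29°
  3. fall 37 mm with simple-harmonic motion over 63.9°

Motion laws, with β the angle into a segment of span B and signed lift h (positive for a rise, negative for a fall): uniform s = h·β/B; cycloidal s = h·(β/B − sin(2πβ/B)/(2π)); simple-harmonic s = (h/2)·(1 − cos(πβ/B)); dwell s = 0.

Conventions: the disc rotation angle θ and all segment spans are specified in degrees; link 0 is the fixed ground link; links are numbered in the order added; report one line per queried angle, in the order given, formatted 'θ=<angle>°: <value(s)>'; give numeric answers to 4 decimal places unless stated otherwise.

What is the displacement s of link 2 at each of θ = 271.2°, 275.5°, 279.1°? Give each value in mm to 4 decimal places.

segment 1 (0° to 267.1°, uniform, h = 12) is passed completely: s = 0.0000 + (12) = 12.0000
θ = 271.2° falls in segment 2 (267.1° to 296.1°, simple-harmonic, h = 25): β = 271.2 − 267.1 = 4.1°, B = 29°; Δs = 25/2·(1 − cos(π·0.1414)) = 1.2128; s = 12.0000 + 1.2128 = 13.2128
θ = 275.5° falls in segment 2 (267.1° to 296.1°, simple-harmonic, h = 25): β = 275.5 − 267.1 = 8.4°, B = 29°; Δs = 25/2·(1 − cos(π·0.2897)) = 4.8280; s = 12.0000 + 4.8280 = 16.8280
θ = 279.1° falls in segment 2 (267.1° to 296.1°, simple-harmonic, h = 25): β = 279.1 − 267.1 = 12°, B = 29°; Δs = 25/2·(1 − cos(π·0.4138)) = 9.1559; s = 12.0000 + 9.1559 = 21.1559

θ=271.2°: 13.2128
θ=275.5°: 16.8280
θ=279.1°: 21.1559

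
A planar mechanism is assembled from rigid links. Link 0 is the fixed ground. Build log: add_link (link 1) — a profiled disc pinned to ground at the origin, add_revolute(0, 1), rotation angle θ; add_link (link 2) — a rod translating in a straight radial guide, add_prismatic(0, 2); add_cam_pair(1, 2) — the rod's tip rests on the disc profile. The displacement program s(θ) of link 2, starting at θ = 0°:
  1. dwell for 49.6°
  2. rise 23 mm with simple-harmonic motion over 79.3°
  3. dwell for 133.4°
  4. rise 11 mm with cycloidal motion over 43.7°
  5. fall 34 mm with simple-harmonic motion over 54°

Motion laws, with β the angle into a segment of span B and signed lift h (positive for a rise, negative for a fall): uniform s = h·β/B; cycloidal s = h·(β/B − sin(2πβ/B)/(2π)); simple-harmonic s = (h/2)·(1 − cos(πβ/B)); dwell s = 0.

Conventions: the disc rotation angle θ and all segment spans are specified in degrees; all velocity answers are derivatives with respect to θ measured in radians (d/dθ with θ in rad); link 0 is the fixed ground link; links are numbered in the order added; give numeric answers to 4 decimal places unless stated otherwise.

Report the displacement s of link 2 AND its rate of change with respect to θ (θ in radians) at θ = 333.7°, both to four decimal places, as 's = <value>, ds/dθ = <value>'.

seg 1 [0°–49.6°] dwell: s stays 0.0000
seg 2 [49.6°–128.9°] simple-harmonic, h=23: full span → s += 23 → s = 23.0000
seg 3 [128.9°–262.3°] dwell: s stays 23.0000
seg 4 [262.3°–306°] cycloidal, h=11: full span → s += 11 → s = 34.0000
seg 5 [306°–360°] simple-harmonic, h=-34: θ=333.7° here. β=27.7, B=54. -34/2·(1 − cos(π·0.5130)) = -17.6921 → s = 16.3079
velocity in seg [306°–360°] (simple-harmonic), θ in radians: β = 27.7° = 0.4835 rad, B = 54° = 0.9425 rad; ds/dθ = (πh/(2B)) sin(πβ/B) = (π·(-34)/(2·0.9425)) sin(π·0.5130) = -56.619683 mm/rad

s = 16.3079, ds/dθ = -56.6197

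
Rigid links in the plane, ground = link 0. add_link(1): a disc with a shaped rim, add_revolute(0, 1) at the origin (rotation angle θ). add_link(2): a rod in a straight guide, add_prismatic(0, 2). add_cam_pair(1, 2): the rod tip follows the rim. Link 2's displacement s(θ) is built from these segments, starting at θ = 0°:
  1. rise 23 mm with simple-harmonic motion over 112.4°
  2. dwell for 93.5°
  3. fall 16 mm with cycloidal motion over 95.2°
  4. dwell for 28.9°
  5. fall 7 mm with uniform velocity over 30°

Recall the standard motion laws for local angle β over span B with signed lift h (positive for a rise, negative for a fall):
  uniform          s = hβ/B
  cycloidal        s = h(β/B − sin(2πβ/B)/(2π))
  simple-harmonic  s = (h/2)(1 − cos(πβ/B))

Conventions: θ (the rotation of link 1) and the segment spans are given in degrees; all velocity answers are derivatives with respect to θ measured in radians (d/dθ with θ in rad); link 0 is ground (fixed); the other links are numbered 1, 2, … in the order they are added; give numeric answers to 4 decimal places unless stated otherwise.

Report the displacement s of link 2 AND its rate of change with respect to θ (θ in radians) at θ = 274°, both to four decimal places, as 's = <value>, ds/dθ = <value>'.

segment 1 (0° to 112.4°, simple-harmonic, h = 23) is passed completely: s = 0.0000 + (23) = 23.0000
segment 2 (112.4° to 205.9°, dwell): s unchanged at 23.0000
θ = 274° falls in segment 3 (205.9° to 301.1°, cycloidal, h = -16): β = 274 − 205.9 = 68.1°, B = 95.2°; Δs = -16·(0.7153 − sin(2π·0.7153)/(2π)) = -13.9317; s = 23.0000 − 13.9317 = 9.0683
velocity in seg [205.9°–301.1°] (cycloidal), θ in radians: β = 68.1° = 1.1886 rad, B = 95.2° = 1.6616 rad; ds/dθ = (h/B)(1 − cos(2πβ/B)) = ((-16)/1.6616)(1 − cos(2π·0.7153)) = -11.710310 mm/rad

s = 9.0683, ds/dθ = -11.7103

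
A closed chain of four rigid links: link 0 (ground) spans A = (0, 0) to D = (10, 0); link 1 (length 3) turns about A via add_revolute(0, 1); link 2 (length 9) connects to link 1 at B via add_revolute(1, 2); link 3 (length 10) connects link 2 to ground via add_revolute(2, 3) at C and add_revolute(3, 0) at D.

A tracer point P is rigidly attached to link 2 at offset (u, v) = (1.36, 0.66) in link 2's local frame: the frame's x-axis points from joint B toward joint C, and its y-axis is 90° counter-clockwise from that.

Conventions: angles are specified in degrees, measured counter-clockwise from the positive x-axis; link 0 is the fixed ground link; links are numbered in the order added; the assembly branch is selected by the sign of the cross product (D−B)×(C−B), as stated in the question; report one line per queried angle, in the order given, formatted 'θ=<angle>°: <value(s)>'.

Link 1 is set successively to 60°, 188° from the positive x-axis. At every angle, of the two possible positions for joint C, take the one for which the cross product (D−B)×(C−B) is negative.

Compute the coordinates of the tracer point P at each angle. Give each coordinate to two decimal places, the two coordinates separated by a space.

A=(0,0), D=(10.00,0)
θ=60°: B = A + 3.00·(cos60°, sin60°) = (1.5000, 2.5981)
θ=60°: |BD| = 8.8882
θ=60°: circle(B,9.00) ∩ circle(D,10.00): a=3.3753, h=8.3431
θ=60°:   candidates: C₊=(7.1666,9.5902) cross=74.155; C₋=(2.2891,-6.3673) cross=-74.155
θ=60°:   branch - wants cross < 0 → take C=(2.2891,-6.3673) (cross=-74.155)
θ=60°: ex = (C−B)/|BC| = (0.0877,-0.9961); ey = (0.9961,0.0877)
θ=60°: P = B + 1.36·ex + 0.66·ey = (2.2767,1.3012)
θ=188°: B = A + 3.00·(cos188°, sin188°) = (-2.9708, -0.4175)
θ=188°: |BD| = 12.9775
θ=188°: circle(B,9.00) ∩ circle(D,10.00): a=5.7567, h=6.9181
θ=188°:   candidates: C₊=(2.5604,6.6822) cross=89.780; C₋=(3.0055,-7.1468) cross=-89.780
θ=188°:   branch - wants cross < 0 → take C=(3.0055,-7.1468) (cross=-89.780)
θ=188°: ex = (C−B)/|BC| = (0.6640,-0.7477); ey = (0.7477,0.6640)
θ=188°: P = B + 1.36·ex + 0.66·ey = (-1.5742,-0.9961)

θ=60°: 2.28 1.30
θ=188°: -1.57 -1.00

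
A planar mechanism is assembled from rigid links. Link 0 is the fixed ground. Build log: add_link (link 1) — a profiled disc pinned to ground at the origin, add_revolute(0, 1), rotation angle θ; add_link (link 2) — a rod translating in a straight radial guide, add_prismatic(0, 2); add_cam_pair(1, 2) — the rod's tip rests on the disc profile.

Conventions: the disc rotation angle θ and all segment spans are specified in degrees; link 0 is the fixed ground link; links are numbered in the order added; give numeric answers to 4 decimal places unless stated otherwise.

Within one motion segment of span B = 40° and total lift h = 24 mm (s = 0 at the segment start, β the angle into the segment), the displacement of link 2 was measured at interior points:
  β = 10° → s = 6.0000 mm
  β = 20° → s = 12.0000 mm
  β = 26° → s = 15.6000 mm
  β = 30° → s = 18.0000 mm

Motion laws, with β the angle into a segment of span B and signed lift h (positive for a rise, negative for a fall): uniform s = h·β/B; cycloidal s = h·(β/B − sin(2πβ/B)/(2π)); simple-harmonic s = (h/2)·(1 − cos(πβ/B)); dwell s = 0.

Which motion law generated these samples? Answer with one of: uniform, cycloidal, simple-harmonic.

candidates at β/B = r: uniform s = h·r (linear in β); cycloidal s = h·(r − sin(2πr)/(2π)); simple-harmonic s = (h/2)(1 − cos(πr))
β=10°: printed 6.0000 | uniform 6.0000, cycloidal 2.1803, simple-harmonic 3.5147
β=20°: printed 12.0000 | uniform 12.0000, cycloidal 12.0000, simple-harmonic 12.0000
β=26°: printed 15.6000 | uniform 15.6000, cycloidal 18.6902, simple-harmonic 17.4479
β=30°: printed 18.0000 | uniform 18.0000, cycloidal 21.8197, simple-harmonic 20.4853
only one law matches every sample → uniform

uniform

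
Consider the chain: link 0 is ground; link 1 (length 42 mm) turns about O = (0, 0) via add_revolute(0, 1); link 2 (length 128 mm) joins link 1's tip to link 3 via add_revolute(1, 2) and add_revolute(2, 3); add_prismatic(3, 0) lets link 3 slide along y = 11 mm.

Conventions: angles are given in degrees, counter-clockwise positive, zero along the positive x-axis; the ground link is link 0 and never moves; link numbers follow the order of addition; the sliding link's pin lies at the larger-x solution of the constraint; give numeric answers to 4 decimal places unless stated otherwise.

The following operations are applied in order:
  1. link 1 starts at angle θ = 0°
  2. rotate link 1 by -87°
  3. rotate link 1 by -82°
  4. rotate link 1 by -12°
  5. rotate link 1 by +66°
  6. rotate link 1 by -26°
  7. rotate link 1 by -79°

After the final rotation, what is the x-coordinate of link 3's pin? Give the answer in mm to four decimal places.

geometry: r = 42 mm, L = 128 mm, e = 11 mm; θ starts at 0°
rotate link 1 by -87°: θ ← 0° -87° = -87°
rotate link 1 by -82°: θ ← -87° -82° = -169°
rotate link 1 by -12°: θ ← -169° -12° = -181°
rotate link 1 by +66°: θ ← -181° +66° = -115°
rotate link 1 by -26°: θ ← -115° -26° = -141°
rotate link 1 by -79°: θ ← -141° -79° = -220°
crank pin P = (r cos θ, r sin θ) = (-32.173867, 26.997080)
h = r sin θ − e = 26.997080 − 11 = 15.997080
x = r cos θ + √(L² − h²) = -32.173867 + 126.996431 = 94.822564

94.8226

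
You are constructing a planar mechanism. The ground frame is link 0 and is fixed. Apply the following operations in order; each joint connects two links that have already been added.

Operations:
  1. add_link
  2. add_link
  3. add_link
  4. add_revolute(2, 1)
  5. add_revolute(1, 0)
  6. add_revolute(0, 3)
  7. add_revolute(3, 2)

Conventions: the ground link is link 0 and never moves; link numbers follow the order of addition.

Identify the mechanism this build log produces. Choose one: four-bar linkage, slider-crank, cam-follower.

links: 4 (incl. ground); joints: 4 revolute, 0 prismatic, 0 higher (cam) pair, forming one closed loop
4 links in a single 4R loop → four-bar linkage

four-bar linkage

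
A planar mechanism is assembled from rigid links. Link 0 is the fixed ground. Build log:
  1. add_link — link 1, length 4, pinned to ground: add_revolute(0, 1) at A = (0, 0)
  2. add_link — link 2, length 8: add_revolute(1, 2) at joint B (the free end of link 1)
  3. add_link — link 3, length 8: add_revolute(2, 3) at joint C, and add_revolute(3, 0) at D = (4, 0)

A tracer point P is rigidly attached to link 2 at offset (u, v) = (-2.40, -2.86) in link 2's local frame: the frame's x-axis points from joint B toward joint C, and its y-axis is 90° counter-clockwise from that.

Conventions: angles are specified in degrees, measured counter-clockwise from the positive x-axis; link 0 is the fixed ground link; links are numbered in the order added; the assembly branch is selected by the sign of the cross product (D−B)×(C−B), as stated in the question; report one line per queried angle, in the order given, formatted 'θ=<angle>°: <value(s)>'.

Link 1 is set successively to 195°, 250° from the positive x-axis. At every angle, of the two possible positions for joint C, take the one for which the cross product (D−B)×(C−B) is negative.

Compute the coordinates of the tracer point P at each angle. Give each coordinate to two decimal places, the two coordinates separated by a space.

A=(0,0), D=(4.00,0)
θ=195°: B = A + 4.00·(cos195°, sin195°) = (-3.8637, -1.0353)
θ=195°: |BD| = 7.9316
θ=195°: circle(B,8.00) ∩ circle(D,8.00): a=3.9658, h=6.9478
θ=195°:   candidates: C₊=(-0.8387,6.3708) cross=55.107; C₋=(0.9750,-7.4060) cross=-55.107
θ=195°:   branch - wants cross < 0 → take C=(0.9750,-7.4060) (cross=-55.107)
θ=195°: ex = (C−B)/|BC| = (0.6048,-0.7963); ey = (0.7963,0.6048)
θ=195°: P = B + -2.40·ex + -2.86·ey = (-7.5929,-0.8539)
θ=250°: B = A + 4.00·(cos250°, sin250°) = (-1.3681, -3.7588)
θ=250°: |BD| = 6.5532
θ=250°: circle(B,8.00) ∩ circle(D,8.00): a=3.2766, h=7.2982
θ=250°:   candidates: C₊=(-2.8701,4.0990) cross=47.827; C₋=(5.5020,-7.8577) cross=-47.827
θ=250°:   branch - wants cross < 0 → take C=(5.5020,-7.8577) (cross=-47.827)
θ=250°: ex = (C−B)/|BC| = (0.8588,-0.5124); ey = (0.5124,0.8588)
θ=250°: P = B + -2.40·ex + -2.86·ey = (-4.8945,-4.9852)

θ=195°: -7.59 -0.85
θ=250°: -4.89 -4.99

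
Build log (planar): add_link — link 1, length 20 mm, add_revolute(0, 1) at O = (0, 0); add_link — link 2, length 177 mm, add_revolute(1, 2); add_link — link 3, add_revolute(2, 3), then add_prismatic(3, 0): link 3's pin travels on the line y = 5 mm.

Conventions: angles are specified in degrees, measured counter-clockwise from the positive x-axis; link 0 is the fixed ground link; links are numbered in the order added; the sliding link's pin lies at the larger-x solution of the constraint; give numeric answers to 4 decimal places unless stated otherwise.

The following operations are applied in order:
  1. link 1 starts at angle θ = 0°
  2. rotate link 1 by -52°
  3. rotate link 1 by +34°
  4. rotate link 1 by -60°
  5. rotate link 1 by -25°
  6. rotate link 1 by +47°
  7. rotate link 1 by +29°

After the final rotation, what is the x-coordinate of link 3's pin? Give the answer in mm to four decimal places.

geometry: r = 20 mm, L = 177 mm, e = 5 mm; θ starts at 0°
rotate link 1 by -52°: θ ← 0° -52° = -52°
rotate link 1 by +34°: θ ← -52° +34° = -18°
rotate link 1 by -60°: θ ← -18° -60° = -78°
rotate link 1 by -25°: θ ← -78° -25° = -103°
rotate link 1 by +47°: θ ← -103° +47° = -56°
rotate link 1 by +29°: θ ← -56° +29° = -27°
crank pin P = (r cos θ, r sin θ) = (17.820130, -9.079810)
h = r sin θ − e = -9.079810 − 5 = -14.079810
x = r cos θ + √(L² − h²) = 17.820130 + 176.439108 = 194.259239

194.2592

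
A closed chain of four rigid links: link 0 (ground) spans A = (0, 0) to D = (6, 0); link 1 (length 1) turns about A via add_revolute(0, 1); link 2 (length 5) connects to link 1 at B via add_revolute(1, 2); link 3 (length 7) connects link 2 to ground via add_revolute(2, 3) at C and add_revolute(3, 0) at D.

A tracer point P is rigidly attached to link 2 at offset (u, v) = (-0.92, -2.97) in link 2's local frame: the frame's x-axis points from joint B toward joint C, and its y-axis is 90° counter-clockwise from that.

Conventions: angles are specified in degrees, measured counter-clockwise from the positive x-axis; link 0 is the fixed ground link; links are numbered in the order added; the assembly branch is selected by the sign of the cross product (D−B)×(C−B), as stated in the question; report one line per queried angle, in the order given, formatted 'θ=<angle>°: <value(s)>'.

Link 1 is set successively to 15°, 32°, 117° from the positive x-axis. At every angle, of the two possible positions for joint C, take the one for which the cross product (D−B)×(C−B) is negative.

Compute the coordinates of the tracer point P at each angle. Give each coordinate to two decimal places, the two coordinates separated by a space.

A=(0,0), D=(6.00,0)
θ=15°: B = A + 1.00·(cos15°, sin15°) = (0.9659, 0.2588)
θ=15°: |BD| = 5.0407
θ=15°: circle(B,5.00) ∩ circle(D,7.00): a=0.1398, h=4.9980
θ=15°:   candidates: C₊=(1.3621,5.2431) cross=25.194; C₋=(0.8489,-4.7398) cross=-25.194
θ=15°:   branch - wants cross < 0 → take C=(0.8489,-4.7398) (cross=-25.194)
θ=15°: ex = (C−B)/|BC| = (-0.0234,-0.9997); ey = (0.9997,-0.0234)
θ=15°: P = B + -0.92·ex + -2.97·ey = (-1.9817,1.2481)
θ=32°: B = A + 1.00·(cos32°, sin32°) = (0.8480, 0.5299)
θ=32°: |BD| = 5.1791
θ=32°: circle(B,5.00) ∩ circle(D,7.00): a=0.2726, h=4.9926
θ=32°:   candidates: C₊=(1.6300,5.4684) cross=25.857; C₋=(0.6084,-4.4643) cross=-25.857
θ=32°:   branch - wants cross < 0 → take C=(0.6084,-4.4643) (cross=-25.857)
θ=32°: ex = (C−B)/|BC| = (-0.0479,-0.9989); ey = (0.9989,-0.0479)
θ=32°: P = B + -0.92·ex + -2.97·ey = (-2.0744,1.5912)
θ=117°: B = A + 1.00·(cos117°, sin117°) = (-0.4540, 0.8910)
θ=117°: |BD| = 6.5152
θ=117°: circle(B,5.00) ∩ circle(D,7.00): a=1.4158, h=4.7954
θ=117°:   candidates: C₊=(1.6043,5.4477) cross=31.243; C₋=(0.2927,-4.0529) cross=-31.243
θ=117°:   branch - wants cross < 0 → take C=(0.2927,-4.0529) (cross=-31.243)
θ=117°: ex = (C−B)/|BC| = (0.1493,-0.9888); ey = (0.9888,0.1493)
θ=117°: P = B + -0.92·ex + -2.97·ey = (-3.5281,1.3572)

θ=15°: -1.98 1.25
θ=32°: -2.07 1.59
θ=117°: -3.53 1.36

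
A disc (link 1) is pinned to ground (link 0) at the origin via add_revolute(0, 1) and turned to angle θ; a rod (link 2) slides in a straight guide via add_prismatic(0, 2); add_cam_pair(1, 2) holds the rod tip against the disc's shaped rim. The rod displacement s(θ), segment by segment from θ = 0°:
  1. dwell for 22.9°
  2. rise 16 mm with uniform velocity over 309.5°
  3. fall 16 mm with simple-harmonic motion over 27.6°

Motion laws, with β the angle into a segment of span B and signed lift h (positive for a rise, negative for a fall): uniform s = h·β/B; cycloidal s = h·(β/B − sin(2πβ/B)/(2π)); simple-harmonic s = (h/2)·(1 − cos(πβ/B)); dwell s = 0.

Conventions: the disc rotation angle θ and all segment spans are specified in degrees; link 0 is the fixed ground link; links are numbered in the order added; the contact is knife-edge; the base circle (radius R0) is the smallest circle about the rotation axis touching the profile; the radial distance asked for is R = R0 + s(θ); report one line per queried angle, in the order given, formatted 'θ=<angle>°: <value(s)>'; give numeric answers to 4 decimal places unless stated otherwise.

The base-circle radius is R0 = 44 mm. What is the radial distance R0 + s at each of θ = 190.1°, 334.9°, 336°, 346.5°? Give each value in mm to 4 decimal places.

segment 1 (0° to 22.9°, dwell): s unchanged at 0.0000
θ = 190.1° falls in segment 2 (22.9° to 332.4°, uniform, h = 16): β = 190.1 − 22.9 = 167.2°, B = 309.5°; Δs = 16·167.2/309.5 = 8.6436; s = 0.0000 + 8.6436 = 8.6436
segment 2 (22.9° to 332.4°, uniform, h = 16) is passed completely: s = 0.0000 + (16) = 16.0000
θ = 334.9° falls in segment 3 (332.4° to 360°, simple-harmonic, h = -16): β = 334.9 − 332.4 = 2.5°, B = 27.6°; Δs = -16/2·(1 − cos(π·0.0906)) = -0.3217; s = 16.0000 − 0.3217 = 15.6783
θ = 336° falls in segment 3 (332.4° to 360°, simple-harmonic, h = -16): β = 336 − 332.4 = 3.6°, B = 27.6°; Δs = -16/2·(1 − cos(π·0.1304)) = -0.6623; s = 16.0000 − 0.6623 = 15.3377
θ = 346.5° falls in segment 3 (332.4° to 360°, simple-harmonic, h = -16): β = 346.5 − 332.4 = 14.1°, B = 27.6°; Δs = -16/2·(1 − cos(π·0.5109)) = -8.2731; s = 16.0000 − 8.2731 = 7.7269
θ=190.1°: R = R0 + s = 44 + 8.6436 = 52.6436
θ=334.9°: R = R0 + s = 44 + 15.6783 = 59.6783
θ=336°: R = R0 + s = 44 + 15.3377 = 59.3377
θ=346.5°: R = R0 + s = 44 + 7.7269 = 51.7269

θ=190.1°: 52.6436
θ=334.9°: 59.6783
θ=336°: 59.3377
θ=346.5°: 51.7269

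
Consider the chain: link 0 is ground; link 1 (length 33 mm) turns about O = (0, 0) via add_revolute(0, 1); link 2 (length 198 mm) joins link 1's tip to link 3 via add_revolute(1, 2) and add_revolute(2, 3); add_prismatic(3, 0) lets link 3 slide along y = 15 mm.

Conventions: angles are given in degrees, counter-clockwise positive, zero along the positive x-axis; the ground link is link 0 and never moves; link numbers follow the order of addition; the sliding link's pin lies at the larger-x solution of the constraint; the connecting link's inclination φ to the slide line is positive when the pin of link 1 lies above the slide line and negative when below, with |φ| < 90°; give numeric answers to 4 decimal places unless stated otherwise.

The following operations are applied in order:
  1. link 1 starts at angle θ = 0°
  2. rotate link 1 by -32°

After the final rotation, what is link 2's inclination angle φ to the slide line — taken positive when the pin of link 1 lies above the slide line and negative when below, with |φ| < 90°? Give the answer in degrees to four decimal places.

geometry: r = 33 mm, L = 198 mm, e = 15 mm; θ starts at 0°
rotate link 1 by -32°: θ ← 0° -32° = -32°
h = r sin θ − e = -17.487336 − 15 = -32.487336
sin φ = h / L = -32.487336 / 198 = -0.16407745
φ = arcsin(-0.16407745) = -9.443646°

-9.4436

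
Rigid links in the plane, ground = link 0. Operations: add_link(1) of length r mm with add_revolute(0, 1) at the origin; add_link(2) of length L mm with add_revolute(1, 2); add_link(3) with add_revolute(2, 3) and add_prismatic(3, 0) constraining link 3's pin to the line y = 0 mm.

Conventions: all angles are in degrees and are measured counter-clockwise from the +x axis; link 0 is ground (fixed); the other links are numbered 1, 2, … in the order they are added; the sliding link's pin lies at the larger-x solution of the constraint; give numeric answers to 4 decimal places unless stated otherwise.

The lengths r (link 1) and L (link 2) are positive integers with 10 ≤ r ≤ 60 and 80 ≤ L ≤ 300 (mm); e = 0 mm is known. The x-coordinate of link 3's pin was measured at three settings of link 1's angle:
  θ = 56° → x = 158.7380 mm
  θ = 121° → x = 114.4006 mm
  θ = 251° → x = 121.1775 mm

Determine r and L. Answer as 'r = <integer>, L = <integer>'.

constraint per measurement: (x − r cos θ)² + (r sin θ − e)² = L²
subtracting the θ₁ and θ₂ equations cancels the r² and L² terms:
r = (x₁² − x₂²) / (2[(x₁cos θ₁ + e sin θ₁) − (x₂cos θ₂ + e sin θ₂)]) = 41.0001 → r = 41
L² = (x₁ − r cos θ₁)² + (r sin θ₁ − e)² = 19600.0093 → L = 140.0000 → L = 140
check at θ₃=251°: x = 121.1775 (printed 121.1775) ✓

r = 41, L = 140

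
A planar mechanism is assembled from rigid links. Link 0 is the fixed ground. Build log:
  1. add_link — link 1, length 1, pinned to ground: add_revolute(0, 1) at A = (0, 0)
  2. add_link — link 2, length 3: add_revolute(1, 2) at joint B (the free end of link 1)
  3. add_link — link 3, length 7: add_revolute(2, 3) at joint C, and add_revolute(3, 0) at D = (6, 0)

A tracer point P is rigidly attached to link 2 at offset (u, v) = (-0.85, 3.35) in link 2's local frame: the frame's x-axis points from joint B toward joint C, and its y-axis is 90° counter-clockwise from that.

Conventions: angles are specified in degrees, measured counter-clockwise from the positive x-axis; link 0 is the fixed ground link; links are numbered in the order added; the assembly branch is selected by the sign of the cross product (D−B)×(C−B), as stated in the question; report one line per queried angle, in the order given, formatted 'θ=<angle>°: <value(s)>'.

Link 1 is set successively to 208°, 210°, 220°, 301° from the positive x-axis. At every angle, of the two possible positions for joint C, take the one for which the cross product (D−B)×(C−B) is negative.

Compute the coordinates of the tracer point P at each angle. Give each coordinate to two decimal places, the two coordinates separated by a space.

A=(0,0), D=(6.00,0)
θ=208°: B = A + 1.00·(cos208°, sin208°) = (-0.8829, -0.4695)
θ=208°: |BD| = 6.8989
θ=208°: circle(B,3.00) ∩ circle(D,7.00): a=0.5505, h=2.9491
θ=208°:   candidates: C₊=(-0.5344,2.5102) cross=20.345; C₋=(-0.1331,-3.3742) cross=-20.345
θ=208°:   branch - wants cross < 0 → take C=(-0.1331,-3.3742) (cross=-20.345)
θ=208°: ex = (C−B)/|BC| = (0.2500,-0.9683); ey = (0.9683,0.2500)
θ=208°: P = B + -0.85·ex + 3.35·ey = (2.1482,1.1909)
θ=210°: B = A + 1.00·(cos210°, sin210°) = (-0.8660, -0.5000)
θ=210°: |BD| = 6.8842
θ=210°: circle(B,3.00) ∩ circle(D,7.00): a=0.5369, h=2.9516
θ=210°:   candidates: C₊=(-0.5449,2.4828) cross=20.319; C₋=(-0.1162,-3.4048) cross=-20.319
θ=210°:   branch - wants cross < 0 → take C=(-0.1162,-3.4048) (cross=-20.319)
θ=210°: ex = (C−B)/|BC| = (0.2500,-0.9683); ey = (0.9683,0.2500)
θ=210°: P = B + -0.85·ex + 3.35·ey = (2.1652,1.1604)
θ=220°: B = A + 1.00·(cos220°, sin220°) = (-0.7660, -0.6428)
θ=220°: |BD| = 6.7965
θ=220°: circle(B,3.00) ∩ circle(D,7.00): a=0.4556, h=2.9652
θ=220°:   candidates: C₊=(-0.5930,2.3522) cross=20.153; C₋=(-0.0321,-3.5516) cross=-20.153
θ=220°:   branch - wants cross < 0 → take C=(-0.0321,-3.5516) (cross=-20.153)
θ=220°: ex = (C−B)/|BC| = (0.2447,-0.9696); ey = (0.9696,0.2447)
θ=220°: P = B + -0.85·ex + 3.35·ey = (2.2742,1.0010)
θ=301°: B = A + 1.00·(cos301°, sin301°) = (0.5150, -0.8572)
θ=301°: |BD| = 5.5515
θ=301°: circle(B,3.00) ∩ circle(D,7.00): a=-0.8268, h=2.8838
θ=301°:   candidates: C₊=(-0.7472,1.8644) cross=16.010; C₋=(0.1434,-3.8341) cross=-16.010
θ=301°:   branch - wants cross < 0 → take C=(0.1434,-3.8341) (cross=-16.010)
θ=301°: ex = (C−B)/|BC| = (-0.1239,-0.9923); ey = (0.9923,-0.1239)
θ=301°: P = B + -0.85·ex + 3.35·ey = (3.9445,-0.4287)

θ=208°: 2.15 1.19
θ=210°: 2.17 1.16
θ=220°: 2.27 1.00
θ=301°: 3.94 -0.43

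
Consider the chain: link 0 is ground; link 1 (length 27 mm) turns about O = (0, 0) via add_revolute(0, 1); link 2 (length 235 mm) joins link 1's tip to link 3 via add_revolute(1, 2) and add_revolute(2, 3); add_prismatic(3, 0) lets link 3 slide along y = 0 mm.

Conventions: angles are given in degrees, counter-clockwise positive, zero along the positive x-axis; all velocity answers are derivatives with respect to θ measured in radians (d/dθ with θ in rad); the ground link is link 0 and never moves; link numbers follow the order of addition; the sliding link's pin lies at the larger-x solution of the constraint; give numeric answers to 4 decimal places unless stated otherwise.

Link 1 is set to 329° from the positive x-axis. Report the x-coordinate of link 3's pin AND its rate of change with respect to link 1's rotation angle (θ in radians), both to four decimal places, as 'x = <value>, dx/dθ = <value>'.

geometry: r = 27 mm, L = 235 mm, e = 0 mm
crank pin P = (r cos θ, r sin θ) = (23.143517, -13.906028)
h = r sin θ − e = -13.906028 − 0 = -13.906028
x = r cos θ + √(L² − h²) = 23.143517 + 234.588197 = 257.731715
dx/dθ = −r sin θ − h·r cos θ/√(L² − h²) (θ in radians; h = -13.906028) = 15.277940

x = 257.7317, dx/dθ = 15.2779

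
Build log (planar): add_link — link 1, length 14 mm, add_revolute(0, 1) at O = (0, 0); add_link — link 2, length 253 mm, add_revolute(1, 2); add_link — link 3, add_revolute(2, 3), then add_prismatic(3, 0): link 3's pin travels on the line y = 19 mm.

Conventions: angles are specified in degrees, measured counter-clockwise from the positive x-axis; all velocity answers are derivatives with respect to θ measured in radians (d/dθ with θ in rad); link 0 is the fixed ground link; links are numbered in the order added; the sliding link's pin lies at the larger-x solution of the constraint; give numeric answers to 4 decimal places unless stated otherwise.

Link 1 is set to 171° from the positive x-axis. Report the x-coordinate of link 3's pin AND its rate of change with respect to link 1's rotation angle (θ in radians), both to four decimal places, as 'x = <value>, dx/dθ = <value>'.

geometry: r = 14 mm, L = 253 mm, e = 19 mm
crank pin P = (r cos θ, r sin θ) = (-13.827637, 2.190083)
h = r sin θ − e = 2.190083 − 19 = -16.809917
x = r cos θ + √(L² − h²) = -13.827637 + 252.440937 = 238.613300
dx/dθ = −r sin θ − h·r cos θ/√(L² − h²) (θ in radians; h = -16.809917) = -3.110858

x = 238.6133, dx/dθ = -3.1109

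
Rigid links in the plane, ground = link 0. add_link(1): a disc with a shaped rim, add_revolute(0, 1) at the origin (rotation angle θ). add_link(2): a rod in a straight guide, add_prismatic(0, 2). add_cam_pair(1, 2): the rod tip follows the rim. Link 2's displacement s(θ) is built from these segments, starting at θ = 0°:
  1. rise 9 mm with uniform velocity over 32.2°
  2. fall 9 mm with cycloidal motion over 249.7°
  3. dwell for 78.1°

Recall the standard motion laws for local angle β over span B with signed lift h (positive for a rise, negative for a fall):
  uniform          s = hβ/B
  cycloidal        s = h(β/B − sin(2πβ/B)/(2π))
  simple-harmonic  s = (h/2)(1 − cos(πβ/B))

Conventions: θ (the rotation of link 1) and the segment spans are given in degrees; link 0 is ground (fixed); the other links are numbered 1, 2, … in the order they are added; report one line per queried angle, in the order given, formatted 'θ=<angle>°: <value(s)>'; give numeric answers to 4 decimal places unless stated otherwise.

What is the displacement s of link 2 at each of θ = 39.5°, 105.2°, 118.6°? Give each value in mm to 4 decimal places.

segment 1 (0° to 32.2°, uniform, h = 9) is passed completely: s = 0.0000 + (9) = 9.0000
θ = 39.5° falls in segment 2 (32.2° to 281.9°, cycloidal, h = -9): β = 39.5 − 32.2 = 7.3°, B = 249.7°; Δs = -9·(0.0292 − sin(2π·0.0292)/(2π)) = -0.0015; s = 9.0000 − 0.0015 = 8.9985
θ = 105.2° falls in segment 2 (32.2° to 281.9°, cycloidal, h = -9): β = 105.2 − 32.2 = 73°, B = 249.7°; Δs = -9·(0.2924 − sin(2π·0.2924)/(2π)) = -1.2492; s = 9.0000 − 1.2492 = 7.7508
θ = 118.6° falls in segment 2 (32.2° to 281.9°, cycloidal, h = -9): β = 118.6 − 32.2 = 86.4°, B = 249.7°; Δs = -9·(0.3460 − sin(2π·0.3460)/(2π)) = -1.9346; s = 9.0000 − 1.9346 = 7.0654

θ=39.5°: 8.9985
θ=105.2°: 7.7508
θ=118.6°: 7.0654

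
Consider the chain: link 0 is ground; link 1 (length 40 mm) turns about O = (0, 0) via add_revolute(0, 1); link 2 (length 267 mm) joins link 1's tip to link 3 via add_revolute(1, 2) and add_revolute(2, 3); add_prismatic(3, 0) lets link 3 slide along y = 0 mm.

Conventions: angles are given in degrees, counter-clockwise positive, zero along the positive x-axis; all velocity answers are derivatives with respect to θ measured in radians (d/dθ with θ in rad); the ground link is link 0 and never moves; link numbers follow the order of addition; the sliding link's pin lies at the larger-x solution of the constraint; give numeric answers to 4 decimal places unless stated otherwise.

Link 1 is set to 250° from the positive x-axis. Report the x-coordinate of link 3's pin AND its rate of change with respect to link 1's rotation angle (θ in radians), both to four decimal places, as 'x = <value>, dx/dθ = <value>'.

geometry: r = 40 mm, L = 267 mm, e = 0 mm
crank pin P = (r cos θ, r sin θ) = (-13.680806, -37.587705)
h = r sin θ − e = -37.587705 − 0 = -37.587705
x = r cos θ + √(L² − h²) = -13.680806 + 264.341000 = 250.660195
dx/dθ = −r sin θ − h·r cos θ/√(L² − h²) (θ in radians; h = -37.587705) = 35.642376

x = 250.6602, dx/dθ = 35.6424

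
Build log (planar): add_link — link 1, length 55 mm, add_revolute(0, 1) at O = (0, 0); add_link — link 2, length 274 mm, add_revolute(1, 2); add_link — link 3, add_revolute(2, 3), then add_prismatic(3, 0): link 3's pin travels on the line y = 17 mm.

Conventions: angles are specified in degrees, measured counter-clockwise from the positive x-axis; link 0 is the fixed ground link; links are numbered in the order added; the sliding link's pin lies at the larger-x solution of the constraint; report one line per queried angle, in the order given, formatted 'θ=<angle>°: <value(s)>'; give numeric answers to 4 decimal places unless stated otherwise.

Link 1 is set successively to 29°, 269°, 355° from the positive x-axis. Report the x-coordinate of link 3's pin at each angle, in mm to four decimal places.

geometry: r = 55 mm, L = 274 mm, e = 17 mm
θ=29°: crank pin P = (r cos θ, r sin θ) = (48.104084, 26.664529)
θ=29°: h = r sin θ − e = 26.664529 − 17 = 9.664529
θ=29°: x = r cos θ + √(L² − h²) = 48.104084 + 273.829503 = 321.933587
θ=269°: crank pin P = (r cos θ, r sin θ) = (-0.959882, -54.991623)
θ=269°: h = r sin θ − e = -54.991623 − 17 = -71.991623
θ=269°: x = r cos θ + √(L² − h²) = -0.959882 + 264.373233 = 263.413350
θ=355°: crank pin P = (r cos θ, r sin θ) = (54.790708, -4.793566)
θ=355°: h = r sin θ − e = -4.793566 − 17 = -21.793566
θ=355°: x = r cos θ + √(L² − h²) = 54.790708 + 273.131910 = 327.922619

θ=29°: 321.9336
θ=269°: 263.4134
θ=355°: 327.9226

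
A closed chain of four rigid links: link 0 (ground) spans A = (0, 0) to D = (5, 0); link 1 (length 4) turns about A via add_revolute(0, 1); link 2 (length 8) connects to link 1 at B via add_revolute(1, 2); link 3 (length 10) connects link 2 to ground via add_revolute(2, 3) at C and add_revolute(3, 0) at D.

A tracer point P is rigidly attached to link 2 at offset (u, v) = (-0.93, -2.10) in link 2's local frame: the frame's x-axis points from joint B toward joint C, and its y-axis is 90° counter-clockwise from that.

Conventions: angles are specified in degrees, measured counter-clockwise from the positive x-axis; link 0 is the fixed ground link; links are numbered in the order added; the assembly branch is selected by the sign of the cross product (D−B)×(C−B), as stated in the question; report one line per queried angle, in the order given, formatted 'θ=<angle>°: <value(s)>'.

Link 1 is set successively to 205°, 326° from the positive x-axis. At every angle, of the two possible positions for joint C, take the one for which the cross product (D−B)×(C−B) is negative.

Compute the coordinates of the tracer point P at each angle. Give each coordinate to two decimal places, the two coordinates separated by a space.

A=(0,0), D=(5.00,0)
θ=205°: B = A + 4.00·(cos205°, sin205°) = (-3.6252, -1.6905)
θ=205°: |BD| = 8.7893
θ=205°: circle(B,8.00) ∩ circle(D,10.00): a=2.3467, h=7.6481
θ=205°:   candidates: C₊=(-2.7933,6.2662) cross=67.221; C₋=(0.1487,-8.7444) cross=-67.221
θ=205°:   branch - wants cross < 0 → take C=(0.1487,-8.7444) (cross=-67.221)
θ=205°: ex = (C−B)/|BC| = (0.4717,-0.8817); ey = (0.8817,0.4717)
θ=205°: P = B + -0.93·ex + -2.10·ey = (-5.9156,-1.8611)
θ=326°: B = A + 4.00·(cos326°, sin326°) = (3.3162, -2.2368)
θ=326°: |BD| = 2.7997
θ=326°: circle(B,8.00) ∩ circle(D,10.00): a=-5.0293, h=6.2214
θ=326°:   candidates: C₊=(-4.6791,-2.5131) cross=17.418; C₋=(5.2618,-9.9966) cross=-17.418
θ=326°:   branch - wants cross < 0 → take C=(5.2618,-9.9966) (cross=-17.418)
θ=326°: ex = (C−B)/|BC| = (0.2432,-0.9700); ey = (0.9700,0.2432)
θ=326°: P = B + -0.93·ex + -2.10·ey = (1.0530,-1.8454)

θ=205°: -5.92 -1.86
θ=326°: 1.05 -1.85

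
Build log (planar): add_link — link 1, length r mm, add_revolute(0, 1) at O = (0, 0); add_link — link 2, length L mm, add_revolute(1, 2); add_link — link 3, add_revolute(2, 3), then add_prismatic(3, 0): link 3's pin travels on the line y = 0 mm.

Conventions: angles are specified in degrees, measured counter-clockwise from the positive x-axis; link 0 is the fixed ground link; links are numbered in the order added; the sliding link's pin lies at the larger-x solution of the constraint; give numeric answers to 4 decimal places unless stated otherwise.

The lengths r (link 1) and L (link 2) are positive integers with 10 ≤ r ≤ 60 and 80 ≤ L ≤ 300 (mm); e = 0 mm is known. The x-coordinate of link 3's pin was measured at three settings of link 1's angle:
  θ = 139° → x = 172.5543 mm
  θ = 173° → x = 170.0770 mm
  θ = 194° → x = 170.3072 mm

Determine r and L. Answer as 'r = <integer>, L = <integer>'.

constraint per measurement: (x − r cos θ)² + (r sin θ − e)² = L²
subtracting the θ₁ and θ₂ equations cancels the r² and L² terms:
r = (x₁² − x₂²) / (2[(x₁cos θ₁ + e sin θ₁) − (x₂cos θ₂ + e sin θ₂)]) = 11.0003 → r = 11
L² = (x₁ − r cos θ₁)² + (r sin θ₁ − e)² = 32761.0109 → L = 181.0000 → L = 181
check at θ₃=194°: x = 170.3072 (printed 170.3072) ✓

r = 11, L = 181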